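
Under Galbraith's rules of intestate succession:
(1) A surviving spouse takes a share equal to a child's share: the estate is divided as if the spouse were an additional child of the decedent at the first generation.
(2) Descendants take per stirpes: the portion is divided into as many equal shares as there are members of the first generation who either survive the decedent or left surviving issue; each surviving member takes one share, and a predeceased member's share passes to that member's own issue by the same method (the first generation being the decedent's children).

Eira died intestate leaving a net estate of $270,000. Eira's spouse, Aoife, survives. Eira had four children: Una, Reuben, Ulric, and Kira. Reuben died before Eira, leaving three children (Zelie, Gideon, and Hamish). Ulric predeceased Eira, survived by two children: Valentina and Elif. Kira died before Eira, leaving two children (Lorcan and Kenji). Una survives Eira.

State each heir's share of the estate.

The spouse counts as an additional share at the children's level, so there are 5 primary shares of $54,000. Aoife takes one such share ($54,000).
The children's combined portion ($216,000) is divided into 4 shares of $54,000: Una takes $54,000; Reuben's $54,000 share passes to Reuben's issue; Ulric's $54,000 share passes to Ulric's issue; Kira's $54,000 share passes to Kira's issue.
Reuben's share ($54,000) is divided into 3 shares of $18,000: Zelie, Gideon, and Hamish each take $18,000.
Ulric's share ($54,000) is divided into 2 shares of $27,000: Valentina and Elif each take $27,000.
Kira's share ($54,000) is divided into 2 shares of $27,000: Lorcan and Kenji each take $27,000.

Aoife: $54,000; Una: $54,000; Zelie: $18,000; Gideon: $18,000; Hamish: $18,000; Valentina: $27,000; Elif: $27,000; Lorcan: $27,000; Kenji: $27,000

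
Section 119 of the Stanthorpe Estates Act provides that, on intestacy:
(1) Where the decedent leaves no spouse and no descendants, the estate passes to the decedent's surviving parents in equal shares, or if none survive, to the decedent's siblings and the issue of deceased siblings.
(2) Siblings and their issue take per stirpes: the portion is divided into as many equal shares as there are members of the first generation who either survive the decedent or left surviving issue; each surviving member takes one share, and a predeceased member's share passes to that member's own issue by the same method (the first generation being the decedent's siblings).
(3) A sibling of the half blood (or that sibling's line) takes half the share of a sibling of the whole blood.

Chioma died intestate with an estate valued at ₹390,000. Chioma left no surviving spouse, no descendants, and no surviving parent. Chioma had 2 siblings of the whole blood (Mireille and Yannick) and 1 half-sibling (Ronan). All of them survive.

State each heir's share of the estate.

Ronan: ₹78,000; Mireille: ₹156,000; Yannick: ₹156,000

The entire ₹390,000 passes to the siblings and their issue.
Counting each half-blood sibling's line as half a unit, there are 5/2 units in ₹390,000, so one unit is ₹156,000. Whole-blood lines (Mireille and Yannick) take ₹156,000 each; half-blood lines (Ronan) take ₹78,000 each.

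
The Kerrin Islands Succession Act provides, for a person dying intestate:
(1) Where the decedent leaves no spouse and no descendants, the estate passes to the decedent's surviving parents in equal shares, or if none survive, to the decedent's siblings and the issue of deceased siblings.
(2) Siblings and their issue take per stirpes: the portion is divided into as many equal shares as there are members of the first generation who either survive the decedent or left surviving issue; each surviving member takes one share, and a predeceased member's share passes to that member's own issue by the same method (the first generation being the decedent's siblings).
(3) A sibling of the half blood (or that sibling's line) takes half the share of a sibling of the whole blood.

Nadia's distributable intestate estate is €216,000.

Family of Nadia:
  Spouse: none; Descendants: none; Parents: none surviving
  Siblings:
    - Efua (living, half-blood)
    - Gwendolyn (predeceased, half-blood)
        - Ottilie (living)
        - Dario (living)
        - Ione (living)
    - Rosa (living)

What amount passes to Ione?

Ione receives €18,000.

The entire €216,000 passes to the siblings and their issue.
Counting each half-blood sibling's line as half a unit, there are 2 units in €216,000, so one unit is €108,000. Whole-blood lines (Rosa) take €108,000 each; half-blood lines (Efua and Gwendolyn) take €54,000 each.
Gwendolyn's share (€54,000) is divided into 3 shares of €18,000: Ottilie, Dario, and Ione each take €18,000.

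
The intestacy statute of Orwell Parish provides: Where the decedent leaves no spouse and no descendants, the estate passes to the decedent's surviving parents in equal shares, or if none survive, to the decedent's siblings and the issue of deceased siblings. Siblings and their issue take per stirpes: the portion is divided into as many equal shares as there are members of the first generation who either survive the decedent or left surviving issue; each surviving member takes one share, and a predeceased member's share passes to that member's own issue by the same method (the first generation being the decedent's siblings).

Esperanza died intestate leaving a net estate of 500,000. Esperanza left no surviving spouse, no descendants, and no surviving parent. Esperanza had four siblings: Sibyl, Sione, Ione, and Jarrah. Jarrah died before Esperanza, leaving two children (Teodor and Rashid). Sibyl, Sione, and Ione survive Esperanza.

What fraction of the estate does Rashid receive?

The entire 500,000 passes to the siblings and their issue.
That amount (500,000) is divided into 4 shares of 125,000: Sibyl, Sione, and Ione each take 125,000; Jarrah's 125,000 share passes to Jarrah's issue.
Jarrah's share (125,000) is divided into 2 shares of 62,500: Teodor and Rashid each take 62,500.

Rashid receives 1/8 of the estate.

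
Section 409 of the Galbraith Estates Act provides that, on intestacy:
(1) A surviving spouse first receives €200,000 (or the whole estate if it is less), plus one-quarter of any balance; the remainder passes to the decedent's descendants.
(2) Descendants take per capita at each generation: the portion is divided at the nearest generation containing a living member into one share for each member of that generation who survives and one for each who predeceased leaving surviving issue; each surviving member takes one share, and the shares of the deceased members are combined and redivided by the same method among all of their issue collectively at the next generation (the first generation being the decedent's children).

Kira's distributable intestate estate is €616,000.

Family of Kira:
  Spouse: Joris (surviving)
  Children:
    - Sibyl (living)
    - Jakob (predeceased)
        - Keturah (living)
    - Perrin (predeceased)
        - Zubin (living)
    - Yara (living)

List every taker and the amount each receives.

Joris first takes €200,000, leaving a balance of €416,000. Joris then takes one-quarter of the balance (€104,000), for a total of €304,000. The remaining €312,000 passes to the descendants.
The descendants' portion (€312,000) is divided at the children's generation into 4 shares of €78,000. Sibyl and Yara each take €78,000. The 2 shares of the deceased (Jakob and Perrin) are combined into a pool of €156,000.
That pool (€156,000) is divided at the grandchildren's generation equally among Keturah and Zubin: €78,000 each.

Joris: €304,000; Sibyl: €78,000; Keturah: €78,000; Zubin: €78,000; Yara: €78,000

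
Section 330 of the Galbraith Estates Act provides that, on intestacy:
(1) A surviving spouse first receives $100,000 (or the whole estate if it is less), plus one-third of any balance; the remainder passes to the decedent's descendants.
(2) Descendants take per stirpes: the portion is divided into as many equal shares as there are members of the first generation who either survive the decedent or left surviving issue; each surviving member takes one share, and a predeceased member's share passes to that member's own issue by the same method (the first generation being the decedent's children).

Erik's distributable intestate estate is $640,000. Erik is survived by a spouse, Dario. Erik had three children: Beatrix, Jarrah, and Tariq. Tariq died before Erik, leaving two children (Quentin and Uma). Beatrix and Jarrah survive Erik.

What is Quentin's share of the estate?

Quentin receives $60,000.

Dario first takes $100,000, leaving a balance of $540,000. Dario then takes one-third of the balance ($180,000), for a total of $280,000. The remaining $360,000 passes to the descendants.
The descendants' portion ($360,000) is divided into 3 shares of $120,000: Beatrix and Jarrah each take $120,000; Tariq's $120,000 share passes to Tariq's issue.
Tariq's share ($120,000) is divided into 2 shares of $60,000: Quentin and Uma each take $60,000.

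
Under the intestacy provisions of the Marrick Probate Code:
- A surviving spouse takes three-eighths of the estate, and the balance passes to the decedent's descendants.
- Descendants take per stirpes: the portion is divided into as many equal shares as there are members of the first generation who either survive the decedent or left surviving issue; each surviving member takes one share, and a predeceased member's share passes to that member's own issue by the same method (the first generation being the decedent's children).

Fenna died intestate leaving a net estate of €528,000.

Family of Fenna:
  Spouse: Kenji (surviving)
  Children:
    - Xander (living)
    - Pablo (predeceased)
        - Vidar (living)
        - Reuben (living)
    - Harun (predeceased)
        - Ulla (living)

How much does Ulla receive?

Kenji takes three-eighths of €528,000 = €198,000. The remaining €330,000 passes to the descendants.
The descendants' portion (€330,000) is divided into 3 shares of €110,000: Xander takes €110,000; Pablo's €110,000 share passes to Pablo's issue; Harun's €110,000 share passes to Harun's issue.
Pablo's share (€110,000) is divided into 2 shares of €55,000: Vidar and Reuben each take €55,000.
Harun's share (€110,000) passes entirely to Ulla.

Ulla receives €110,000.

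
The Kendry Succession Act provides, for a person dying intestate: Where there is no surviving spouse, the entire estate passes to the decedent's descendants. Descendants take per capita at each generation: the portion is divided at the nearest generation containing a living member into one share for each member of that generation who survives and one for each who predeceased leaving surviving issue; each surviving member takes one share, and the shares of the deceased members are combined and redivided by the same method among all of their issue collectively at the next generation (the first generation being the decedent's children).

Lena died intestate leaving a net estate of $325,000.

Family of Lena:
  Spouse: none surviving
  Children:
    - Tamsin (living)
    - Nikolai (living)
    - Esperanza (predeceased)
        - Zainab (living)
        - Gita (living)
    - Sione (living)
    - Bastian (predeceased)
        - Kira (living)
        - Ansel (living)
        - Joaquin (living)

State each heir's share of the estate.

The entire $325,000 passes to the descendants.
That amount ($325,000) is divided at the children's generation into 5 shares of $65,000. Tamsin, Nikolai, and Sione each take $65,000. The 2 shares of the deceased (Esperanza and Bastian) are combined into a pool of $130,000.
That pool ($130,000) is divided at the grandchildren's generation equally among Zainab, Gita, Kira, Ansel, and Joaquin: $26,000 each.

Tamsin: $65,000; Nikolai: $65,000; Zainab: $26,000; Gita: $26,000; Sione: $65,000; Kira: $26,000; Ansel: $26,000; Joaquin: $26,000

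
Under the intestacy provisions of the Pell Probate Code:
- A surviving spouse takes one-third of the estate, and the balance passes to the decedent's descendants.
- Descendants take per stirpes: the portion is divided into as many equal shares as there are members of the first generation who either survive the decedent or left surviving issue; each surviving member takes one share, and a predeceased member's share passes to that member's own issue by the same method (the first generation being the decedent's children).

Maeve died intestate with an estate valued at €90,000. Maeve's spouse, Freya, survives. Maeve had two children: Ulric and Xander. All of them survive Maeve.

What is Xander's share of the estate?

Freya takes one-third of €90,000 = €30,000. The remaining €60,000 passes to the descendants.
The descendants' portion (€60,000) is divided into 2 shares of €30,000: Ulric and Xander each take €30,000.

Xander receives €30,000.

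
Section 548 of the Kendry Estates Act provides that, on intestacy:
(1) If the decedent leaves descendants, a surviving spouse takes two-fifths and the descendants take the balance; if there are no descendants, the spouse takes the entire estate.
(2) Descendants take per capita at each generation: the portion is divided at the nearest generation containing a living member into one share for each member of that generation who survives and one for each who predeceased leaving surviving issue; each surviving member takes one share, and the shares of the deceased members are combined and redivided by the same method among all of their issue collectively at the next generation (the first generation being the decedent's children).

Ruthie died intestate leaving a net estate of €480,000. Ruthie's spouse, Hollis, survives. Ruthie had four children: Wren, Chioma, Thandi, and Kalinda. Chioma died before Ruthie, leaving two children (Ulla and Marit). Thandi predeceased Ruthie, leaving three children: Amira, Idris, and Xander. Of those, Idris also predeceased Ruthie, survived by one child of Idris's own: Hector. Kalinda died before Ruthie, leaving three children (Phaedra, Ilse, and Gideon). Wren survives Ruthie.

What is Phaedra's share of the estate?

Phaedra receives €27,000.

Hollis takes two-fifths of €480,000 = €192,000. The remaining €288,000 passes to the descendants.
The descendants' portion (€288,000) is divided at the children's generation into 4 shares of €72,000. Wren takes €72,000. The 3 shares of the deceased (Chioma, Thandi, and Kalinda) are combined into a pool of €216,000.
That pool (€216,000) is divided at the grandchildren's generation into 8 shares of €27,000. Ulla, Marit, Amira, Xander, Phaedra, Ilse, and Gideon each take €27,000. The remaining share for the deceased Idris (€27,000) is carried to the next generation.
That pool (€27,000) passes entirely to Hector, the sole taker at the great-grandchildren's generation.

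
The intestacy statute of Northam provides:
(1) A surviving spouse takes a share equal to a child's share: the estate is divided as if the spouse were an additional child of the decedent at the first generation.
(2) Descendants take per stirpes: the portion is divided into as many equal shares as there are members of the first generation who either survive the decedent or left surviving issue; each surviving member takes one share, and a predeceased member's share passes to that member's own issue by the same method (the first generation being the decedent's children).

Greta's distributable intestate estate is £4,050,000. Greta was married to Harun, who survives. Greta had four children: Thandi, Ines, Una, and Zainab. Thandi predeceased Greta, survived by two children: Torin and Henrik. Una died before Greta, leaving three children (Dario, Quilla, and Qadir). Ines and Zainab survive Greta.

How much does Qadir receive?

Qadir receives £270,000.

The spouse counts as an additional share at the children's level, so there are 5 primary shares of £810,000. Harun takes one such share (£810,000).
The children's combined portion (£3,240,000) is divided into 4 shares of £810,000: Ines and Zainab each take £810,000; Thandi's £810,000 share passes to Thandi's issue; Una's £810,000 share passes to Una's issue.
Thandi's share (£810,000) is divided into 2 shares of £405,000: Torin and Henrik each take £405,000.
Una's share (£810,000) is divided into 3 shares of £270,000: Dario, Quilla, and Qadir each take £270,000.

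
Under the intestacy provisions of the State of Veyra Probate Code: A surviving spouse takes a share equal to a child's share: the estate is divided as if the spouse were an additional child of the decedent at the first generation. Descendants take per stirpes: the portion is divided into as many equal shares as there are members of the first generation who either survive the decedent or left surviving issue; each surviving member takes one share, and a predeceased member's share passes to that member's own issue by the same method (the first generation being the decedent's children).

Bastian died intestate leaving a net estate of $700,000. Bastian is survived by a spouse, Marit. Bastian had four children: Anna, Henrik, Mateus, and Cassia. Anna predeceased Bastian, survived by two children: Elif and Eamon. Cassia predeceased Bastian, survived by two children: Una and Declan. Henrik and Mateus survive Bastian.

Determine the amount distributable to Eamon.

Eamon receives $70,000.

The spouse counts as an additional share at the children's level, so there are 5 primary shares of $140,000. Marit takes one such share ($140,000).
The children's combined portion ($560,000) is divided into 4 shares of $140,000: Henrik and Mateus each take $140,000; Anna's $140,000 share passes to Anna's issue; Cassia's $140,000 share passes to Cassia's issue.
Anna's share ($140,000) is divided into 2 shares of $70,000: Elif and Eamon each take $70,000.
Cassia's share ($140,000) is divided into 2 shares of $70,000: Una and Declan each take $70,000.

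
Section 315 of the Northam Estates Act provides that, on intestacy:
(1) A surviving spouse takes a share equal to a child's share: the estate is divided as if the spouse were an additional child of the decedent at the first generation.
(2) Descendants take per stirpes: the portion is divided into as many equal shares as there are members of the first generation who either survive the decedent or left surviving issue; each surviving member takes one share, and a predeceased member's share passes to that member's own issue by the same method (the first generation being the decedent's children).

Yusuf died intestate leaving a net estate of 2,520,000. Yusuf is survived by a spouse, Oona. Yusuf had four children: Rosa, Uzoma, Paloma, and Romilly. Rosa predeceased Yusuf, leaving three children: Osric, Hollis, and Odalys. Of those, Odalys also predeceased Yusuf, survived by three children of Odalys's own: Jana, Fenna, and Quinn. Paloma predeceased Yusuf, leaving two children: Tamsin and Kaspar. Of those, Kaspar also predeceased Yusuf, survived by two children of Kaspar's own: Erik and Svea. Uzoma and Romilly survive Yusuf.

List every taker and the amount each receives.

Oona: 504,000; Osric: 168,000; Hollis: 168,000; Jana: 56,000; Fenna: 56,000; Quinn: 56,000; Uzoma: 504,000; Tamsin: 252,000; Erik: 126,000; Svea: 126,000; Romilly: 504,000

The spouse counts as an additional share at the children's level, so there are 5 primary shares of 504,000. Oona takes one such share (504,000).
The children's combined portion (2,016,000) is divided into 4 shares of 504,000: Uzoma and Romilly each take 504,000; Rosa's 504,000 share passes to Rosa's issue; Paloma's 504,000 share passes to Paloma's issue.
Rosa's share (504,000) is divided into 3 shares of 168,000: Osric and Hollis each take 168,000; Odalys's 168,000 share passes to Odalys's issue.
Odalys's share (168,000) is divided into 3 shares of 56,000: Jana, Fenna, and Quinn each take 56,000.
Paloma's share (504,000) is divided into 2 shares of 252,000: Tamsin takes 252,000; Kaspar's 252,000 share passes to Kaspar's issue.
Kaspar's share (252,000) is divided into 2 shares of 126,000: Erik and Svea each take 126,000.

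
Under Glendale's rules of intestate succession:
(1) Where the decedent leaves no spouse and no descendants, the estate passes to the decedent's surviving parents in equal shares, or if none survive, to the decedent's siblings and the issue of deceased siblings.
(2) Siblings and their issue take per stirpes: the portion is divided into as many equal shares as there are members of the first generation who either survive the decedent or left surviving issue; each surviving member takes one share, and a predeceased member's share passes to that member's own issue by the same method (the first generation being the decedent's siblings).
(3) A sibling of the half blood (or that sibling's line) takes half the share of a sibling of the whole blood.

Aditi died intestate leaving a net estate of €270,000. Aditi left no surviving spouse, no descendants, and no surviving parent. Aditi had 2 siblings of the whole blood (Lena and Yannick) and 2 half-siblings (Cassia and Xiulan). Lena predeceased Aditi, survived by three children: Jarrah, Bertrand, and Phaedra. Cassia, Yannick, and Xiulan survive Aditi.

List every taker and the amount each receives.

The entire €270,000 passes to the siblings and their issue.
Counting each half-blood sibling's line as half a unit, there are 3 units in €270,000, so one unit is €90,000. Whole-blood lines (Lena and Yannick) take €90,000 each; half-blood lines (Cassia and Xiulan) take €45,000 each.
Lena's share (€90,000) is divided into 3 shares of €30,000: Jarrah, Bertrand, and Phaedra each take €30,000.

Cassia: €45,000; Jarrah: €30,000; Bertrand: €30,000; Phaedra: €30,000; Yannick: €90,000; Xiulan: €45,000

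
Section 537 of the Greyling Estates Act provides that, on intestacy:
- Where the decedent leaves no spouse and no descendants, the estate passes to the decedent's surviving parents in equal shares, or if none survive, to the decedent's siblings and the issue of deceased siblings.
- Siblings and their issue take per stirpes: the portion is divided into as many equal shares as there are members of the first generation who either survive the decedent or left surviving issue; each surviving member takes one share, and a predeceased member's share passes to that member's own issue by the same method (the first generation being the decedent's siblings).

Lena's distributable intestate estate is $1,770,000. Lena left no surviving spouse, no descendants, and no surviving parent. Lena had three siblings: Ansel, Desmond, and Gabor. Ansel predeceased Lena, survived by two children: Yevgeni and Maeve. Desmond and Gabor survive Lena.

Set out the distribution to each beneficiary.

Yevgeni: $295,000; Maeve: $295,000; Desmond: $590,000; Gabor: $590,000

The entire $1,770,000 passes to the siblings and their issue.
That amount ($1,770,000) is divided into 3 shares of $590,000: Desmond and Gabor each take $590,000; Ansel's $590,000 share passes to Ansel's issue.
Ansel's share ($590,000) is divided into 2 shares of $295,000: Yevgeni and Maeve each take $295,000.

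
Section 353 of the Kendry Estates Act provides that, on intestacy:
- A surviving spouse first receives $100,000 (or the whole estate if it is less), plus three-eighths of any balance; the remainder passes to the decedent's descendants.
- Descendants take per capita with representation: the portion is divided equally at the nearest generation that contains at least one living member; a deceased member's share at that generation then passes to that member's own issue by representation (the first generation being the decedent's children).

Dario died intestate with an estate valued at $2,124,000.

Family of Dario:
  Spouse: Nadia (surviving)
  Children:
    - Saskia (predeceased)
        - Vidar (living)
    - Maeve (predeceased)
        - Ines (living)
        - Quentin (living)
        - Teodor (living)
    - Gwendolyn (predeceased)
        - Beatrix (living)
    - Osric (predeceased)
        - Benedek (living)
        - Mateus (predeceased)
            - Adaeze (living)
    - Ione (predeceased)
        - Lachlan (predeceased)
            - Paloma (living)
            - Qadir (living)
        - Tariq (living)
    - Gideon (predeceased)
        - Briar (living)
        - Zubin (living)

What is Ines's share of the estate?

Ines receives $115,000.

Nadia first takes $100,000, leaving a balance of $2,024,000. Nadia then takes three-eighths of the balance ($759,000), for a total of $859,000. The remaining $1,265,000 passes to the descendants.
No child survives, so the initial division is made at the grandchildren's generation.
The descendants' portion ($1,265,000) is divided into 11 shares of $115,000: Vidar, Ines, Quentin, Teodor, Beatrix, Benedek, Tariq, Briar, and Zubin each take $115,000; Mateus's $115,000 share passes to Mateus's issue; Lachlan's $115,000 share passes to Lachlan's issue.
Mateus's share ($115,000) passes entirely to Adaeze.
Lachlan's share ($115,000) is divided into 2 shares of $57,500: Paloma and Qadir each take $57,500.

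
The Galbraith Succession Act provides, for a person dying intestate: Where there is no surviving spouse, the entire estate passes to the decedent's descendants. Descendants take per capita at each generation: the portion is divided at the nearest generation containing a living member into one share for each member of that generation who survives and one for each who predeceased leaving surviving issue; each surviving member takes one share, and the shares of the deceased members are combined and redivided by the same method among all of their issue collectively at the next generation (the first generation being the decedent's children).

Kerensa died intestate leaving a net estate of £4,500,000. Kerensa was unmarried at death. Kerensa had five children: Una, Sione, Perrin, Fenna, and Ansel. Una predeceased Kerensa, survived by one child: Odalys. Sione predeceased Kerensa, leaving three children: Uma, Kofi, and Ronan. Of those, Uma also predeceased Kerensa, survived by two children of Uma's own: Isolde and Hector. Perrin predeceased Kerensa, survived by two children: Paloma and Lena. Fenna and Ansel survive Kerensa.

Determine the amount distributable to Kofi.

Kofi receives £450,000.

The entire £4,500,000 passes to the descendants.
That amount (£4,500,000) is divided at the children's generation into 5 shares of £900,000. Fenna and Ansel each take £900,000. The 3 shares of the deceased (Una, Sione, and Perrin) are combined into a pool of £2,700,000.
That pool (£2,700,000) is divided at the grandchildren's generation into 6 shares of £450,000. Odalys, Kofi, Ronan, Paloma, and Lena each take £450,000. The remaining share for the deceased Uma (£450,000) is carried to the next generation.
That pool (£450,000) is divided at the great-grandchildren's generation equally among Isolde and Hector: £225,000 each.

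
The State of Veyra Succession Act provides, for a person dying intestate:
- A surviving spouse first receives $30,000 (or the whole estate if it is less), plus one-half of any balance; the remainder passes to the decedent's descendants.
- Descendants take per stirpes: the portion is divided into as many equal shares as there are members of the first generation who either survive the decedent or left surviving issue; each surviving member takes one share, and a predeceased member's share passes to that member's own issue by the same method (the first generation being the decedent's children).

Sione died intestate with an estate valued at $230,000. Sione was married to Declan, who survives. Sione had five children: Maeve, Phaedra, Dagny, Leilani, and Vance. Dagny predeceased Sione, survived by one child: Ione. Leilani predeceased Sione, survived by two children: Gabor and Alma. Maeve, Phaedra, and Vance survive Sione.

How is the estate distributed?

Declan first takes $30,000, leaving a balance of $200,000. Declan then takes one-half of the balance ($100,000), for a total of $130,000. The remaining $100,000 passes to the descendants.
The descendants' portion ($100,000) is divided into 5 shares of $20,000: Maeve, Phaedra, and Vance each take $20,000; Dagny's $20,000 share passes to Dagny's issue; Leilani's $20,000 share passes to Leilani's issue.
Dagny's share ($20,000) passes entirely to Ione.
Leilani's share ($20,000) is divided into 2 shares of $10,000: Gabor and Alma each take $10,000.

Declan: $130,000; Maeve: $20,000; Phaedra: $20,000; Ione: $20,000; Gabor: $10,000; Alma: $10,000; Vance: $20,000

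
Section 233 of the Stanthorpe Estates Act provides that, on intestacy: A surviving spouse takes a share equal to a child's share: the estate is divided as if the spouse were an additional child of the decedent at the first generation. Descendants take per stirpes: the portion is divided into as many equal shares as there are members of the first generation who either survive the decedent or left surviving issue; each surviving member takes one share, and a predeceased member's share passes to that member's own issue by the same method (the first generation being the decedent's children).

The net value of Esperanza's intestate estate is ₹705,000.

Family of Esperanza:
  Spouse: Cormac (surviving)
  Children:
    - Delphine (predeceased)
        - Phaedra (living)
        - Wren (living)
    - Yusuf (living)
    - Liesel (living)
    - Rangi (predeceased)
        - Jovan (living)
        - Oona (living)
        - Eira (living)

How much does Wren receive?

The spouse counts as an additional share at the children's level, so there are 5 primary shares of ₹141,000. Cormac takes one such share (₹141,000).
The children's combined portion (₹564,000) is divided into 4 shares of ₹141,000: Yusuf and Liesel each take ₹141,000; Delphine's ₹141,000 share passes to Delphine's issue; Rangi's ₹141,000 share passes to Rangi's issue.
Delphine's share (₹141,000) is divided into 2 shares of ₹70,500: Phaedra and Wren each take ₹70,500.
Rangi's share (₹141,000) is divided into 3 shares of ₹47,000: Jovan, Oona, and Eira each take ₹47,000.

Wren receives ₹70,500.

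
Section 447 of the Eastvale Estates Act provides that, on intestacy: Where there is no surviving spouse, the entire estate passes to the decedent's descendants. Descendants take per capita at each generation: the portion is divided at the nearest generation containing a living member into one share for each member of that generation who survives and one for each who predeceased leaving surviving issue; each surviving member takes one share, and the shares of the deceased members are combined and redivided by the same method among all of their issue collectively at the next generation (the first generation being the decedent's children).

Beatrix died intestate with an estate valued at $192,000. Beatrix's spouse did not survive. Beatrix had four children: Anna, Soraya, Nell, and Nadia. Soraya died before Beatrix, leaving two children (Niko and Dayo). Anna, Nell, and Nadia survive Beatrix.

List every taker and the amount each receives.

The entire $192,000 passes to the descendants.
That amount ($192,000) is divided at the children's generation into 4 shares of $48,000. Anna, Nell, and Nadia each take $48,000. The remaining share for the deceased Soraya ($48,000) is carried to the next generation.
That pool ($48,000) is divided at the grandchildren's generation equally among Niko and Dayo: $24,000 each.

Anna: $48,000; Niko: $24,000; Dayo: $24,000; Nell: $48,000; Nadia: $48,000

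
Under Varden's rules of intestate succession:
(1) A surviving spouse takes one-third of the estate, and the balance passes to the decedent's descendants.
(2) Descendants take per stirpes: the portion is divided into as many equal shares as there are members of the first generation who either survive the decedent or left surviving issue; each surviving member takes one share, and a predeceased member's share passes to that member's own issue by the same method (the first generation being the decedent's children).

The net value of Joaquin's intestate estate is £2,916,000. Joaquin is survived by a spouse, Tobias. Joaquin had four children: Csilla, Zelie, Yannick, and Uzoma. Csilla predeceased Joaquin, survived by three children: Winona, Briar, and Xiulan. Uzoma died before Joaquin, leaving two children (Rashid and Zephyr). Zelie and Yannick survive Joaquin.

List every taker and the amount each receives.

Tobias takes one-third of £2,916,000 = £972,000. The remaining £1,944,000 passes to the descendants.
The descendants' portion (£1,944,000) is divided into 4 shares of £486,000: Zelie and Yannick each take £486,000; Csilla's £486,000 share passes to Csilla's issue; Uzoma's £486,000 share passes to Uzoma's issue.
Csilla's share (£486,000) is divided into 3 shares of £162,000: Winona, Briar, and Xiulan each take £162,000.
Uzoma's share (£486,000) is divided into 2 shares of £243,000: Rashid and Zephyr each take £243,000.

Tobias: £972,000; Winona: £162,000; Briar: £162,000; Xiulan: £162,000; Zelie: £486,000; Yannick: £486,000; Rashid: £243,000; Zephyr: £243,000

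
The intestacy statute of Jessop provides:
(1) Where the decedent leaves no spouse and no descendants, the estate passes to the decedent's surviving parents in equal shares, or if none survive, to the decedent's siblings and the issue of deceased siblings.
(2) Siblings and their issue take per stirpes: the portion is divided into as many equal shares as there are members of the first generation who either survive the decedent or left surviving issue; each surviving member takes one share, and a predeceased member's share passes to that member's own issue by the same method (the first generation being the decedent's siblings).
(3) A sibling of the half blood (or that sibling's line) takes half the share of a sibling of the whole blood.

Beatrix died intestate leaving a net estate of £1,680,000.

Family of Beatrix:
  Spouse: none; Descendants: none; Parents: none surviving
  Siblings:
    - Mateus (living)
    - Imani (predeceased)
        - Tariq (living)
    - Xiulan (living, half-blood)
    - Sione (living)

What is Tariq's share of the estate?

Tariq receives £480,000.

The entire £1,680,000 passes to the siblings and their issue.
Counting each half-blood sibling's line as half a unit, there are 7/2 units in £1,680,000, so one unit is £480,000. Whole-blood lines (Mateus, Imani, and Sione) take £480,000 each; half-blood lines (Xiulan) take £240,000 each.
Imani's share (£480,000) passes entirely to Tariq.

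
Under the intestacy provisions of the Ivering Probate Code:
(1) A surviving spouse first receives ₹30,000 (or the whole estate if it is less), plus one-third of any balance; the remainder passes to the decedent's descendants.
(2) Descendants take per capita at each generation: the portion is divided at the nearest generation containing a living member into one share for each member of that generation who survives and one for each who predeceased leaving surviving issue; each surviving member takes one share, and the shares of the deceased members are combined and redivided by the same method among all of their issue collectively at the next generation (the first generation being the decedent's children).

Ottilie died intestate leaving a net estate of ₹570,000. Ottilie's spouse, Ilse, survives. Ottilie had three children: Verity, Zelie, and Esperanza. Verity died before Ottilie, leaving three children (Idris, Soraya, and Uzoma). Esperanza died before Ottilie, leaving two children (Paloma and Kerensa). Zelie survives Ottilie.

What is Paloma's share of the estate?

Ilse first takes ₹30,000, leaving a balance of ₹540,000. Ilse then takes one-third of the balance (₹180,000), for a total of ₹210,000. The remaining ₹360,000 passes to the descendants.
The descendants' portion (₹360,000) is divided at the children's generation into 3 shares of ₹120,000. Zelie takes ₹120,000. The 2 shares of the deceased (Verity and Esperanza) are combined into a pool of ₹240,000.
That pool (₹240,000) is divided at the grandchildren's generation equally among Idris, Soraya, Uzoma, Paloma, and Kerensa: ₹48,000 each.

Paloma receives ₹48,000.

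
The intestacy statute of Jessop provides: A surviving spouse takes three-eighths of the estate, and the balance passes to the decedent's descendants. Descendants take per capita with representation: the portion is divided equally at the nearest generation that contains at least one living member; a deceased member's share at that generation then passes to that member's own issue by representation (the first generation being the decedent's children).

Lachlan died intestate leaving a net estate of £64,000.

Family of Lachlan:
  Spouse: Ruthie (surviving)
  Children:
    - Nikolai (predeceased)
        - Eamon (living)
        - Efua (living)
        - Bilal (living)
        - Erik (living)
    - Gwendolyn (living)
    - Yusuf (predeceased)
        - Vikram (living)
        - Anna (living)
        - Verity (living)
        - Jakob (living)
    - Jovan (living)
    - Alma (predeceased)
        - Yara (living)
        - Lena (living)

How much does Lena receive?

Ruthie takes three-eighths of £64,000 = £24,000. The remaining £40,000 passes to the descendants.
The descendants' portion (£40,000) is divided into 5 shares of £8,000: Gwendolyn and Jovan each take £8,000; Nikolai's £8,000 share passes to Nikolai's issue; Yusuf's £8,000 share passes to Yusuf's issue; Alma's £8,000 share passes to Alma's issue.
Nikolai's share (£8,000) is divided into 4 shares of £2,000: Eamon, Efua, Bilal, and Erik each take £2,000.
Yusuf's share (£8,000) is divided into 4 shares of £2,000: Vikram, Anna, Verity, and Jakob each take £2,000.
Alma's share (£8,000) is divided into 2 shares of £4,000: Yara and Lena each take £4,000.

Lena receives £4,000.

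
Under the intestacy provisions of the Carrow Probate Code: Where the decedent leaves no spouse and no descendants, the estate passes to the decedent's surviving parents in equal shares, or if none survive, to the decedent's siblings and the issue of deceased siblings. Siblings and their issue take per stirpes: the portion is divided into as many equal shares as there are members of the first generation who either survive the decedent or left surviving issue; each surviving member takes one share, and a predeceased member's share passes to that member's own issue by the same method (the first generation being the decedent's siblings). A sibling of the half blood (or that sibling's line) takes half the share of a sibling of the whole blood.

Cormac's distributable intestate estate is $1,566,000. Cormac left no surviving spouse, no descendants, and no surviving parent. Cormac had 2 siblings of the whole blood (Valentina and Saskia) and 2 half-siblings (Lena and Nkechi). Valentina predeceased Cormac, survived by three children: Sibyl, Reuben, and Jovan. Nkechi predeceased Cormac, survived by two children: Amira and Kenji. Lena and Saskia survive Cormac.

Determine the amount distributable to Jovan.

The entire $1,566,000 passes to the siblings and their issue.
Counting each half-blood sibling's line as half a unit, there are 3 units in $1,566,000, so one unit is $522,000. Whole-blood lines (Valentina and Saskia) take $522,000 each; half-blood lines (Lena and Nkechi) take $261,000 each.
Valentina's share ($522,000) is divided into 3 shares of $174,000: Sibyl, Reuben, and Jovan each take $174,000.
Nkechi's share ($261,000) is divided into 2 shares of $130,500: Amira and Kenji each take $130,500.

Jovan receives $174,000.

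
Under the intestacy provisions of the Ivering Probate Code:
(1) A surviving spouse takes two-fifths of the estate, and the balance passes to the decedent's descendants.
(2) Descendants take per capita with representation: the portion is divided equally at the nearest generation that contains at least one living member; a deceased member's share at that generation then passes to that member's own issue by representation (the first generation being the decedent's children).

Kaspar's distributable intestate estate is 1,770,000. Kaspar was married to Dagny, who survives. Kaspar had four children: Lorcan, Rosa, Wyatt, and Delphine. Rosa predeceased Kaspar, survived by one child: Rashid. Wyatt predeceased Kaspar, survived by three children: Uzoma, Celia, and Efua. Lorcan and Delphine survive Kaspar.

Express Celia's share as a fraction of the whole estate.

Dagny takes two-fifths of 1,770,000 = 708,000. The remaining 1,062,000 passes to the descendants.
The descendants' portion (1,062,000) is divided into 4 shares of 265,500: Lorcan and Delphine each take 265,500; Rosa's 265,500 share passes to Rosa's issue; Wyatt's 265,500 share passes to Wyatt's issue.
Rosa's share (265,500) passes entirely to Rashid.
Wyatt's share (265,500) is divided into 3 shares of 88,500: Uzoma, Celia, and Efua each take 88,500.

Celia receives 1/20 of the estate.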